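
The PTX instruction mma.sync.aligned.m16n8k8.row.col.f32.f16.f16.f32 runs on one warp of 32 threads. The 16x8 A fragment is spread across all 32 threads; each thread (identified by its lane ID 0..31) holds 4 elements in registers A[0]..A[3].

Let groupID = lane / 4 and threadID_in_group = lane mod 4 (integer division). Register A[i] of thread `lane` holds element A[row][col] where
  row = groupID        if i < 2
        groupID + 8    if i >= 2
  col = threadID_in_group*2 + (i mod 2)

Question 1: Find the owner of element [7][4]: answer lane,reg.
r=7⇒gr=7,Rb=0  c=4⇒th=2,odd=0
L=7*4+2=30  i=0*2+0=0

30,0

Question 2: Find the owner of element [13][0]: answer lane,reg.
r:13=>grp=5,rB=1  c:0=>tig=0,lo=0
L=5*4+0=20  i=1*2+0=2

20,2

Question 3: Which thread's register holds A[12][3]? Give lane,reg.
17,3

r=12->g=4,rb=1  c=3->t=1,b0=1
L=4*4+1=17  i=1*2+1=3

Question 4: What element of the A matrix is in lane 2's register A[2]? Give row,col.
2: grp=0,tig=2
[2] (0+8,2*2+0) = (8,4)

8,4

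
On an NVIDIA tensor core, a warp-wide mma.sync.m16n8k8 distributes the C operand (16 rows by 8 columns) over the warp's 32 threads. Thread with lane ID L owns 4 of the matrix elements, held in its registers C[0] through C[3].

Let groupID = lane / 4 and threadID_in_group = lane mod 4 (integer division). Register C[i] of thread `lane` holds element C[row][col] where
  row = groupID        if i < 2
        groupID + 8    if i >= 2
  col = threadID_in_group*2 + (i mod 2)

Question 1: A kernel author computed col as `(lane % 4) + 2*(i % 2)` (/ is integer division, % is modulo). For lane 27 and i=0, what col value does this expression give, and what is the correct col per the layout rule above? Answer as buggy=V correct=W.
buggy=3 correct=6

`(lane % 4) + 2*(i % 2)`[27,0]⇒3
27: gr=6,th=3
[0] (6+0,3*2+0) = (6,6)
col: 3 vs 6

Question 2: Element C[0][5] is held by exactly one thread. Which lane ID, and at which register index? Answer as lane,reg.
2,1

r: 0->gid=0,r8=0  c: 5->tid=2,i&1=1
L=0*4+2=2  i=0*2+1=1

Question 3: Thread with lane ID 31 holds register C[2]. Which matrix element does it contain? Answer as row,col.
15,6

L=31->gid=31>>2=7, tid=31&3=3
[2]->row 7+8=15  col 3·2+0=6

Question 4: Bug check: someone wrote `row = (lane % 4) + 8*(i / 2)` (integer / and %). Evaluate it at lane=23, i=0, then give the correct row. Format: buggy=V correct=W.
buggy=3 correct=5

`(lane % 4) + 8*(i / 2)`[23,0]→3
lane 23→23/4=5, 23 mod 4=3
i=0  r:5+0→5  c:2·3+0→6
row: 3 vs 5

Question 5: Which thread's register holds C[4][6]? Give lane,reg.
19,0

r: 4->gid=4,r8=0  c: 6->tid=3,i&1=0
L=4*4+3=19  i=0*2+0=0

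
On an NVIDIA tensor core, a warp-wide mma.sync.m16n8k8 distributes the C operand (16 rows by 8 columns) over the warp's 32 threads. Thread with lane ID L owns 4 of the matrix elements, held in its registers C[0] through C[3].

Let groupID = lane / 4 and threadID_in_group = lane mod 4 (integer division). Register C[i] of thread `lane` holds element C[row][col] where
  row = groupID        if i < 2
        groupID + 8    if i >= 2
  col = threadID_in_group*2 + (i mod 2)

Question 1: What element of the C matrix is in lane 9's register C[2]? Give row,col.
10,2

lane 9: gr=2 (9/4), th=1 (9%4)
i=2: r=2+8=10, c=1*2+0=2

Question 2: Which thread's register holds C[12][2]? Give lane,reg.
r=12⇒gr=4,Rb=1  c=2⇒th=1,odd=0
L=4*4+1=17  i=1*2+0=2

17,2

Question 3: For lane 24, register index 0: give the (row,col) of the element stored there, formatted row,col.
24: gid=6,tid=0
[0] (6+0,0*2+0) = (6,0)

6,0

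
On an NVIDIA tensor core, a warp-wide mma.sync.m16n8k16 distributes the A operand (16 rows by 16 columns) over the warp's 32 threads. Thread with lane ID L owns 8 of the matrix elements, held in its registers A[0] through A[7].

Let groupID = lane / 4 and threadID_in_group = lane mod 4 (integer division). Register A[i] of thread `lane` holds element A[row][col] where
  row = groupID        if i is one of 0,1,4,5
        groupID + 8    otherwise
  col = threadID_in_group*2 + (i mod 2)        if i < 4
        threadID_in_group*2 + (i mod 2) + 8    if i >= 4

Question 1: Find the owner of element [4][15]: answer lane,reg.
r=4→G=4,rhi=0  c=15→chi=1,T=3,p=1
L=4*4+3=19  i=1*4+0*2+1=5

19,5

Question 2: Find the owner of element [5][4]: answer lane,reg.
r: 5->gid=5,r8=0  c: 4->c8=0,tid=2,i&1=0
L=5*4+2=22  i=0*4+0*2+0=0

22,0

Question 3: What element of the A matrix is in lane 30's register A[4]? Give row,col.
30: gid=7,tid=2
[4] (7+0,2*2+0+8) = (7,12)

7,12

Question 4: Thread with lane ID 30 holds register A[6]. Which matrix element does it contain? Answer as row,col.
15,12

lane 30->30/4=7, 30 mod 4=2
i=6  r:7+8->15  c:2·2+0+8->12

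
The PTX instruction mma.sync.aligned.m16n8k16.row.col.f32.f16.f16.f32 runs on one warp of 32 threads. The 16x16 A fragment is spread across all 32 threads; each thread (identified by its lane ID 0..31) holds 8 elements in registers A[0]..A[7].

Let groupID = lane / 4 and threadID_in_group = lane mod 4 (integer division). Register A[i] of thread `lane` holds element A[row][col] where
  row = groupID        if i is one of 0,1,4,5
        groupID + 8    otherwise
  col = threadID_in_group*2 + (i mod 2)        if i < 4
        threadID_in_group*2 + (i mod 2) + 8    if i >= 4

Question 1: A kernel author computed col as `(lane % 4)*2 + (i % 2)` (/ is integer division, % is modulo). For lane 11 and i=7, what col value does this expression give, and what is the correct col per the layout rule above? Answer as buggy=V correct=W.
buggy=7 correct=15

`(lane % 4)*2 + (i % 2)`[11,7]=>7
L=11=>grp=11>>2=2, tig=11&3=3
[7]=>row 2+8=10  col 3·2+1+8=15
col: 7 vs 15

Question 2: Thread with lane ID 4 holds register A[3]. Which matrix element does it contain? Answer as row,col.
9,1

4: grp=1,tig=0
[3] (1+8,0*2+1+0) = (9,1)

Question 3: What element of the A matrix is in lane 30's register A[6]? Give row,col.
lane 30→30/4=7, 30 mod 4=2
i=6  r:7+8→15  c:2·2+0+8→12

15,12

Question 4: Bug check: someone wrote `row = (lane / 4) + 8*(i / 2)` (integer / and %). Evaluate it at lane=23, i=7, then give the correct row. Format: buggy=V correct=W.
`(lane / 4) + 8*(i / 2)`[23,7]⇒29
L=23⇒gr=23>>2=5, th=23&3=3
[7]⇒row 5+8=13  col 3·2+1+8=15
row: 29 vs 13

buggy=29 correct=13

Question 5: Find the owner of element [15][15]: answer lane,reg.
31,7

r=15->g=7,rb=1  c=15->cb=1,t=3,b0=1
L=7*4+3=31  i=1*4+1*2+1=7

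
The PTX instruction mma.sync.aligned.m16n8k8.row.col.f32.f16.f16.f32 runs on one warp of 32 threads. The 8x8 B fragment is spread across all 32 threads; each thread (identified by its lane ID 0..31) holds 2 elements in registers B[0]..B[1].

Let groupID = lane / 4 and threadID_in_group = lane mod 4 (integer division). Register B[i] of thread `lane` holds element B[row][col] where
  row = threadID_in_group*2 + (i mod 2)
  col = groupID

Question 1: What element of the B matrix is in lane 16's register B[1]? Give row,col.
L=16->g=16>>2=4, t=16&3=0
[1]->row 0·2+1=1  col g=4

1,4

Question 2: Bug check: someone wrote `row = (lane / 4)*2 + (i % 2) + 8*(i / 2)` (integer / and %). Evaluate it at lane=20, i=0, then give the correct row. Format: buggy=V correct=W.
buggy=10 correct=0

`(lane / 4)*2 + (i % 2) + 8*(i / 2)`[20,0]->10
L=20->gid=20>>2=5, tid=20&3=0
[0]->row 0·2+0=0  col gid=5
row: 10 vs 0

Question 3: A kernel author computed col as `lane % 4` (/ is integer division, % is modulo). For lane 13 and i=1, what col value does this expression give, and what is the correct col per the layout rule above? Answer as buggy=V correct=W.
`lane % 4`[13,1]->1
L=13->g=13>>2=3, t=13&3=1
[1]->row 1·2+1=3  col g=3
col: 1 vs 3

buggy=1 correct=3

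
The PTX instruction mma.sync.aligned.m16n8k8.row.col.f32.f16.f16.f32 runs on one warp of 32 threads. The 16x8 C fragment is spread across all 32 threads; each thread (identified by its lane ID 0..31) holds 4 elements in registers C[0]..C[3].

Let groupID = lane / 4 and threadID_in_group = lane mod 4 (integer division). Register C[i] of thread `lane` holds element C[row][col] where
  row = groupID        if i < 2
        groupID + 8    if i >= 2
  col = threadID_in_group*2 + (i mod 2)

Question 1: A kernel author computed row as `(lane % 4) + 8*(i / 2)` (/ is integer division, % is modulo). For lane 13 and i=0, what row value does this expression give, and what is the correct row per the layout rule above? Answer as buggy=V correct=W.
buggy=1 correct=3

`(lane % 4) + 8*(i / 2)`[13,0]⇒1
13: gr=3,th=1
[0] (3+0,1*2+0) = (3,2)
row: 1 vs 3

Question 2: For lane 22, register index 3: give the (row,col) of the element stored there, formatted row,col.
lane 22: gr=5 (22/4), th=2 (22%4)
i=3: r=5+8=13, c=2*2+1=5

13,5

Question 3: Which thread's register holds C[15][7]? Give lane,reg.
r:15=>grp=7,rB=1  c:7=>tig=3,lo=1
L=7*4+3=31  i=1*2+1=3

31,3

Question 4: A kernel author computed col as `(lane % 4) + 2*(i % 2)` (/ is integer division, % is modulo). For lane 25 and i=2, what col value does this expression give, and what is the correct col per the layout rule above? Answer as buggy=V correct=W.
`(lane % 4) + 2*(i % 2)`[25,2]->1
L=25->gid=25>>2=6, tid=25&3=1
[2]->row 6+8=14  col 1·2+0=2
col: 1 vs 2

buggy=1 correct=2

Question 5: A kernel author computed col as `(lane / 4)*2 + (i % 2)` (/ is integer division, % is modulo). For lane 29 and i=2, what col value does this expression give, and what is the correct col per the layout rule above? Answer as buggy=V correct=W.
`(lane / 4)*2 + (i % 2)`[29,2]=>14
L=29=>grp=29>>2=7, tig=29&3=1
[2]=>row 7+8=15  col 1·2+0=2
col: 14 vs 2

buggy=14 correct=2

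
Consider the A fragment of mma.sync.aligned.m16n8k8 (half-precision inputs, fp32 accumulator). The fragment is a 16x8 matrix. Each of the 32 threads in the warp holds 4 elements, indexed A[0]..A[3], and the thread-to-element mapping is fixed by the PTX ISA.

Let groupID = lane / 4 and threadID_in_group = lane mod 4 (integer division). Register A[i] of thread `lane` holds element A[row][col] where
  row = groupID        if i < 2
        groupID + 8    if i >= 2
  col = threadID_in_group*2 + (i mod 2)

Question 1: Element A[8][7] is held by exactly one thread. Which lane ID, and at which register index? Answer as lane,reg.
3,3

r: 8->gid=0,r8=1  c: 7->tid=3,i&1=1
L=0*4+3=3  i=1*2+1=3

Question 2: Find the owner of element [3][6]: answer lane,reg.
r:3=>grp=3,rB=0  c:6=>tig=3,lo=0
L=3*4+3=15  i=0*2+0=0

15,0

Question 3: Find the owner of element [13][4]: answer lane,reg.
22,2

r=13→G=5,rhi=1  c=4→T=2,p=0
L=5*4+2=22  i=1*2+0=2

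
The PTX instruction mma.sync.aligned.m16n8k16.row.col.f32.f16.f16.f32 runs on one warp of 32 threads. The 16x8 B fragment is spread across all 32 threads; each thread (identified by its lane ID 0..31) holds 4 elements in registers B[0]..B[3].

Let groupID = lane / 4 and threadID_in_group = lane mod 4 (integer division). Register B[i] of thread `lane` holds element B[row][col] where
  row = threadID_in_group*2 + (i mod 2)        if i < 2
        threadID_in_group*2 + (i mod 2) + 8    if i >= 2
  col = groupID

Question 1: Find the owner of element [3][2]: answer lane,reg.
9,1

c: 2->gid=2  r: 3->r8=0,tid=1,i&1=1
L=2*4+1=9  i=0*2+1=1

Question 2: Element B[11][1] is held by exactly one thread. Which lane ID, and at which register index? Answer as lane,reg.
5,3

c=1→G=1  r=11→rhi=1,T=1,p=1
L=1*4+1=5  i=1*2+1=3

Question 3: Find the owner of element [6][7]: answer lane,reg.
31,0

c=7->g=7  r=6->rb=0,t=3,b0=0
L=7*4+3=31  i=0*2+0=0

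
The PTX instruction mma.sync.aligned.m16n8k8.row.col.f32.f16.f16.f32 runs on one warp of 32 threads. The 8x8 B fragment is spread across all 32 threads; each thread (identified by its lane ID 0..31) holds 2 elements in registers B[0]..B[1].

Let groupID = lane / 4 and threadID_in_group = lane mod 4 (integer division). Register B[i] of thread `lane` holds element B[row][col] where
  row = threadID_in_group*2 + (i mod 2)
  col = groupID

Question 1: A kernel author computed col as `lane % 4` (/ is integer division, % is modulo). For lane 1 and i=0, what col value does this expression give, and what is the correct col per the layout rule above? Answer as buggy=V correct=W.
buggy=1 correct=0

`lane % 4`[1,0]->1
1: gid=0,tid=1
[0] (1*2+0,0) = (2,0)
col: 1 vs 0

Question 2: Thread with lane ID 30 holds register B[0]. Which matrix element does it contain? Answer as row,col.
4,7

lane 30: gid=7 (30/4), tid=2 (30%4)
i=0: r=2*2+0=4, c=gid=7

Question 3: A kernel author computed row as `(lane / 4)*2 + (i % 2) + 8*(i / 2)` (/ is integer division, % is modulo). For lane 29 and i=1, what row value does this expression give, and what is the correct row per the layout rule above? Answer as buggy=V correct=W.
`(lane / 4)*2 + (i % 2) + 8*(i / 2)`[29,1]->15
L=29->g=29>>2=7, t=29&3=1
[1]->row 1·2+1=3  col g=7
row: 15 vs 3

buggy=15 correct=3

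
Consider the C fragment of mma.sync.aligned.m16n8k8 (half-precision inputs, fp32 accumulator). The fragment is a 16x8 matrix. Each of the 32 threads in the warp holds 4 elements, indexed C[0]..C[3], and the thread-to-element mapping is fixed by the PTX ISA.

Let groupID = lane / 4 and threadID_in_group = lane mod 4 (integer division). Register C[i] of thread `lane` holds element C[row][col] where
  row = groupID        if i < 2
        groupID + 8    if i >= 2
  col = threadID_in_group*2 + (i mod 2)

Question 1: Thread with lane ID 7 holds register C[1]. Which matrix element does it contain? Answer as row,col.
1,7

7: grp=1,tig=3
[1] (1+0,3*2+1) = (1,7)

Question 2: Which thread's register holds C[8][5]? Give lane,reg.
r=8→G=0,rhi=1  c=5→T=2,p=1
L=0*4+2=2  i=1*2+1=3

2,3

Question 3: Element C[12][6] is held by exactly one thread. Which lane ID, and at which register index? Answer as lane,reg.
19,2

r=12->g=4,rb=1  c=6->t=3,b0=0
L=4*4+3=19  i=1*2+0=2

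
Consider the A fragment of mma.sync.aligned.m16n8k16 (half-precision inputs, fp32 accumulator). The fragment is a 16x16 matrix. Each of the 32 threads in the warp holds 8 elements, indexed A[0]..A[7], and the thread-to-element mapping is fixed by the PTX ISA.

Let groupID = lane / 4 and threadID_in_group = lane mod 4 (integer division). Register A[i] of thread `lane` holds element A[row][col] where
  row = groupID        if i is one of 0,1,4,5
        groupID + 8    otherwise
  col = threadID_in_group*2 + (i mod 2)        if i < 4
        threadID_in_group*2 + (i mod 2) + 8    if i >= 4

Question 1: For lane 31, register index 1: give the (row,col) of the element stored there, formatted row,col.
L=31⇒gr=31>>2=7, th=31&3=3
[1]⇒row 7+0=7  col 3·2+1+0=7

7,7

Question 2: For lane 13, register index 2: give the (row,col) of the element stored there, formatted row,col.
11,2

13: g=3,t=1
[2] (3+8,1*2+0+0) = (11,2)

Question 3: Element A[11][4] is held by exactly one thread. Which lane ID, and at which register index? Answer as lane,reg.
r=11->g=3,rb=1  c=4->cb=0,t=2,b0=0
L=3*4+2=14  i=0*4+1*2+0=2

14,2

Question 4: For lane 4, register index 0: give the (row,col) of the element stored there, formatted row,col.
4: grp=1,tig=0
[0] (1+0,0*2+0+0) = (1,0)

1,0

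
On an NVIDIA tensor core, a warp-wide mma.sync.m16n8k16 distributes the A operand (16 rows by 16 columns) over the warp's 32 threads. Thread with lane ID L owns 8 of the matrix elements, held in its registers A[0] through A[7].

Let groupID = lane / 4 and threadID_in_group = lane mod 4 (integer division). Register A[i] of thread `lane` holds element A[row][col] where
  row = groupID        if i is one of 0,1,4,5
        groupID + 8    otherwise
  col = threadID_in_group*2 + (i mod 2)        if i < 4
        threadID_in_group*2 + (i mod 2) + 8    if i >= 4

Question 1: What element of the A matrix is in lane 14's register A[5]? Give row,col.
lane 14: grp=3 (14/4), tig=2 (14%4)
i=5: r=3+0=3, c=2*2+1+8=13

3,13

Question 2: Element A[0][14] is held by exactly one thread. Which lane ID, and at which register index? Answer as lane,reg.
r=0->g=0,rb=0  c=14->cb=1,t=3,b0=0
L=0*4+3=3  i=1*4+0*2+0=4

3,4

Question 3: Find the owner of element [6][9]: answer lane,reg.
24,5

r=6->g=6,rb=0  c=9->cb=1,t=0,b0=1
L=6*4+0=24  i=1*4+0*2+1=5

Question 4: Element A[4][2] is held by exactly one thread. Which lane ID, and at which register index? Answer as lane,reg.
r=4->g=4,rb=0  c=2->cb=0,t=1,b0=0
L=4*4+1=17  i=0*4+0*2+0=0

17,0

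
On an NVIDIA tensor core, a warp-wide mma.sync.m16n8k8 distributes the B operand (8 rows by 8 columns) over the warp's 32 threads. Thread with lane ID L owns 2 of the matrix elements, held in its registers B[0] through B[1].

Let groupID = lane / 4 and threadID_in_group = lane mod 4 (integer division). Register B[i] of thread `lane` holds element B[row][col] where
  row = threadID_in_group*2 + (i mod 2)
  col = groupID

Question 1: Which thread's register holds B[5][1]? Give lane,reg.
c=1⇒gr=1  r=5⇒th=2,odd=1
L=1*4+2=6  i=1=1

6,1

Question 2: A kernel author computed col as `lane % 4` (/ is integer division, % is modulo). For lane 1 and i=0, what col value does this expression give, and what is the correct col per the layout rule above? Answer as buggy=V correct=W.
`lane % 4`[1,0]⇒1
L=1⇒gr=1>>2=0, th=1&3=1
[0]⇒row 1·2+0=2  col gr=0
col: 1 vs 0

buggy=1 correct=0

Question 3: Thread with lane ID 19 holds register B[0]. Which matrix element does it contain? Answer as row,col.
lane 19=>19/4=4, 19 mod 4=3
i=0  r:2·3+0=>6  c:4

6,4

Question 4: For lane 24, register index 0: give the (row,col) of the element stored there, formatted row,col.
24: G=6,T=0
[0] (0*2+0,6) = (0,6)

0,6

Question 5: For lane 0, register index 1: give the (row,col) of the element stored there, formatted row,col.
lane 0: g=0 (0/4), t=0 (0%4)
i=1: r=0*2+1=1, c=g=0

1,0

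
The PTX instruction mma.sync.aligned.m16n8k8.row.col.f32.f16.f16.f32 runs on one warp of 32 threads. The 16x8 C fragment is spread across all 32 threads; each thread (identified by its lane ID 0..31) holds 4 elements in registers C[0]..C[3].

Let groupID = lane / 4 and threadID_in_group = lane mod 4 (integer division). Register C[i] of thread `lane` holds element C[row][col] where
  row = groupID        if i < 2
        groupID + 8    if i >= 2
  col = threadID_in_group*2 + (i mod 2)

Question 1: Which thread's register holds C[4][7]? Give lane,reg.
19,1

r:4=>grp=4,rB=0  c:7=>tig=3,lo=1
L=4*4+3=19  i=0*2+1=1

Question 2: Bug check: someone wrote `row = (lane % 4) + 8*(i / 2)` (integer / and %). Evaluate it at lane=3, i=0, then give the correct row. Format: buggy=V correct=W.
buggy=3 correct=0

`(lane % 4) + 8*(i / 2)`[3,0]->3
lane 3: g=0 (3/4), t=3 (3%4)
i=0: r=0+0=0, c=3*2+0=6
row: 3 vs 0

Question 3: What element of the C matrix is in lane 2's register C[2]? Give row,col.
8,4

lane 2: G=0 (2/4), T=2 (2%4)
i=2: r=0+8=8, c=2*2+0=4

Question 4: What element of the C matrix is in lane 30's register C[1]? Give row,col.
7,5

lane 30->30/4=7, 30 mod 4=2
i=1  r:7+0->7  c:2·2+1->5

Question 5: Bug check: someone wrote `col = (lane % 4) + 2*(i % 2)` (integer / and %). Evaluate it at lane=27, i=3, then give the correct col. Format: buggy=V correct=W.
`(lane % 4) + 2*(i % 2)`[27,3]->5
lane 27->27/4=6, 27 mod 4=3
i=3  r:6+8->14  c:2·3+1->7
col: 5 vs 7

buggy=5 correct=7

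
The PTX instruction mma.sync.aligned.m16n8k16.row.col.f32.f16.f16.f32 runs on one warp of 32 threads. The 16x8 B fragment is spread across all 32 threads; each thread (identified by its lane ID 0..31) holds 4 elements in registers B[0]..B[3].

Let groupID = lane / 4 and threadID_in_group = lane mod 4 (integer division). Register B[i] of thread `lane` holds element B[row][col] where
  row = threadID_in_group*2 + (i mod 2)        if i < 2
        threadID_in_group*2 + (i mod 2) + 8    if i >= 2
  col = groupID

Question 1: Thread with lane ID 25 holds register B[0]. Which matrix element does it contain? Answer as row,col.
2,6

L=25->g=25>>2=6, t=25&3=1
[0]->row 1·2+0+0=2  col g=6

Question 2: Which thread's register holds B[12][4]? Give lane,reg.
18,2

c=4→G=4  r=12→rhi=1,T=2,p=0
L=4*4+2=18  i=1*2+0=2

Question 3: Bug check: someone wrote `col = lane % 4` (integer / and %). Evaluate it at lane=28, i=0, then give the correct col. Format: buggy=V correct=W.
buggy=0 correct=7

`lane % 4`[28,0]->0
L=28->g=28>>2=7, t=28&3=0
[0]->row 0·2+0+0=0  col g=7
col: 0 vs 7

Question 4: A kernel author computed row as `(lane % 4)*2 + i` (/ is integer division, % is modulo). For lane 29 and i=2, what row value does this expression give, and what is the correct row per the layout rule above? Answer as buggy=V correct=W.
buggy=4 correct=10

`(lane % 4)*2 + i`[29,2]->4
29: gid=7,tid=1
[2] (1*2+0+8,7) = (10,7)
row: 4 vs 10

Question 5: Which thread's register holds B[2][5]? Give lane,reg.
c=5→G=5  r=2→rhi=0,T=1,p=0
L=5*4+1=21  i=0*2+0=0

21,0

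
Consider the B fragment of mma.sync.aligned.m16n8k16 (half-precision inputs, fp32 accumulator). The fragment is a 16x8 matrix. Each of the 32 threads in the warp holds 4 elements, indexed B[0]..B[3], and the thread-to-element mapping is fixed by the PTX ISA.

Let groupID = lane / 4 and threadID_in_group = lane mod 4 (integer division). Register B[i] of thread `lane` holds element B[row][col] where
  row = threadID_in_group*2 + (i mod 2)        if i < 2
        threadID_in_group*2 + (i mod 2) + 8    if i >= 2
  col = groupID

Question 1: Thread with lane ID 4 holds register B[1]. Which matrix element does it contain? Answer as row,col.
1,1

4: gid=1,tid=0
[1] (0*2+1+0,1) = (1,1)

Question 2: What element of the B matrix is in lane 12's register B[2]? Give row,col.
lane 12: gid=3 (12/4), tid=0 (12%4)
i=2: r=0*2+0+8=8, c=gid=3

8,3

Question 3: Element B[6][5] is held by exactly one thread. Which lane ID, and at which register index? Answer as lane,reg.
c=5→G=5  r=6→rhi=0,T=3,p=0
L=5*4+3=23  i=0*2+0=0

23,0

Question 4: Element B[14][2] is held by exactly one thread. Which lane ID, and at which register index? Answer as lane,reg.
11,2

c:2=>grp=2  r:14=>rB=1,tig=3,lo=0
L=2*4+3=11  i=1*2+0=2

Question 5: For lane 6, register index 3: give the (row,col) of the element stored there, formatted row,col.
13,1

lane 6=>6/4=1, 6 mod 4=2
i=3  r:2·2+1+8=>13  c:1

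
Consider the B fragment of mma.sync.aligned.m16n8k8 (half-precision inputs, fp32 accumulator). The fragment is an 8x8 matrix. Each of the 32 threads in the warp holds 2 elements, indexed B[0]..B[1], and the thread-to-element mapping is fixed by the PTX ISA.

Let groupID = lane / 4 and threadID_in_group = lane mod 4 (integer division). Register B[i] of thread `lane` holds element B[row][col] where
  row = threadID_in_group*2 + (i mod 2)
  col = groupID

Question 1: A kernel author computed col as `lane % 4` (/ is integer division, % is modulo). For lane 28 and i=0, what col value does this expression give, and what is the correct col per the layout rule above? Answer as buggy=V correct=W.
buggy=0 correct=7

`lane % 4`[28,0]->0
lane 28: g=7 (28/4), t=0 (28%4)
i=0: r=0*2+0=0, c=g=7
col: 0 vs 7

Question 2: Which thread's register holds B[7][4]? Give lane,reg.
19,1

c: 4->gid=4  r: 7->tid=3,i&1=1
L=4*4+3=19  i=1=1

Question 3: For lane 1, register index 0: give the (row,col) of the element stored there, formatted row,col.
lane 1→1/4=0, 1 mod 4=1
i=0  r:2·1+0→2  c:0

2,0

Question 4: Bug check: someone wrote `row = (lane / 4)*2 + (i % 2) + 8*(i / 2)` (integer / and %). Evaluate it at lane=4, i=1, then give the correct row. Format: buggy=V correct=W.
`(lane / 4)*2 + (i % 2) + 8*(i / 2)`[4,1]=>3
L=4=>grp=4>>2=1, tig=4&3=0
[1]=>row 0·2+1=1  col grp=1
row: 3 vs 1

buggy=3 correct=1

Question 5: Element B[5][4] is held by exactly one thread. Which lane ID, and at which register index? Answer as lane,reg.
c=4⇒gr=4  r=5⇒th=2,odd=1
L=4*4+2=18  i=1=1

18,1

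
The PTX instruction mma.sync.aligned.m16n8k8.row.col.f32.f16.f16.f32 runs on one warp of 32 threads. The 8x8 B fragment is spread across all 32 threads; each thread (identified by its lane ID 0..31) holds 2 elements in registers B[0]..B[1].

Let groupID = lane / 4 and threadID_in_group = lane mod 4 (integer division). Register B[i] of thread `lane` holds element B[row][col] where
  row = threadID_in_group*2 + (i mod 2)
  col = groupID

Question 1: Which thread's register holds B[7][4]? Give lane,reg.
c=4->g=4  r=7->t=3,b0=1
L=4*4+3=19  i=1=1

19,1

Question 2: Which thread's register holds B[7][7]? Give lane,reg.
c:7=>grp=7  r:7=>tig=3,lo=1
L=7*4+3=31  i=1=1

31,1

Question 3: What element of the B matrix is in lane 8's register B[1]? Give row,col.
lane 8: gid=2 (8/4), tid=0 (8%4)
i=1: r=0*2+1=1, c=gid=2

1,2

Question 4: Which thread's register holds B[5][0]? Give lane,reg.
2,1

c=0⇒gr=0  r=5⇒th=2,odd=1
L=0*4+2=2  i=1=1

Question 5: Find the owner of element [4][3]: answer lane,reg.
14,0

c=3→G=3  r=4→T=2,p=0
L=3*4+2=14  i=0=0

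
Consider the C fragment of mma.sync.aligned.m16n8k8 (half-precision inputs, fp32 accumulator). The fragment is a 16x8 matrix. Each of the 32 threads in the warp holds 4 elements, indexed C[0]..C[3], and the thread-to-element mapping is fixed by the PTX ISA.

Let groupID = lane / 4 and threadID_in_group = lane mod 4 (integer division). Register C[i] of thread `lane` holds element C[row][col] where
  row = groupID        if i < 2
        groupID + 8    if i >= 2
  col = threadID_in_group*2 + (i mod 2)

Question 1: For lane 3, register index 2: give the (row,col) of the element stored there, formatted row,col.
8,6

3: gr=0,th=3
[2] (0+8,3*2+0) = (8,6)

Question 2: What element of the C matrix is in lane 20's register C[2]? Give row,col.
20: gr=5,th=0
[2] (5+8,0*2+0) = (13,0)

13,0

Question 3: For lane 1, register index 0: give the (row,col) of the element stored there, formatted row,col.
0,2

L=1->g=1>>2=0, t=1&3=1
[0]->row 0+0=0  col 1·2+0=2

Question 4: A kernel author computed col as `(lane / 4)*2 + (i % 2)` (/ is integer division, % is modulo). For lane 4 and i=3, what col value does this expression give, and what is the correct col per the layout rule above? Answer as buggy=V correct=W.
buggy=3 correct=1

`(lane / 4)*2 + (i % 2)`[4,3]=>3
L=4=>grp=4>>2=1, tig=4&3=0
[3]=>row 1+8=9  col 0·2+1=1
col: 3 vs 1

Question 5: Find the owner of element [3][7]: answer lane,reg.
r=3->g=3,rb=0  c=7->t=3,b0=1
L=3*4+3=15  i=0*2+1=1

15,1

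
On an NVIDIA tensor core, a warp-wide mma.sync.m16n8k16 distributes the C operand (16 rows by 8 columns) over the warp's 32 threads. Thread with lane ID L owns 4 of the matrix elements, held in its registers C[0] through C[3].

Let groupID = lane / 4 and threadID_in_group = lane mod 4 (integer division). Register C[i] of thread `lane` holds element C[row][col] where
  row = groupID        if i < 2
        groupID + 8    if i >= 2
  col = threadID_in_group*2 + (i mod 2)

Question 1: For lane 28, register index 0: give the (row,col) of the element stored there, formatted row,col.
7,0

lane 28: gid=7 (28/4), tid=0 (28%4)
i=0: r=7+0=7, c=0*2+0=0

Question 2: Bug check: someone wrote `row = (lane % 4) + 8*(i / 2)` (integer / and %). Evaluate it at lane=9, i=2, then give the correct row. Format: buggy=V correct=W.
`(lane % 4) + 8*(i / 2)`[9,2]->9
9: g=2,t=1
[2] (2+8,1*2+0) = (10,2)
row: 9 vs 10

buggy=9 correct=10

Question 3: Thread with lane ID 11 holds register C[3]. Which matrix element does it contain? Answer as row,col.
10,7

L=11=>grp=11>>2=2, tig=11&3=3
[3]=>row 2+8=10  col 3·2+1=7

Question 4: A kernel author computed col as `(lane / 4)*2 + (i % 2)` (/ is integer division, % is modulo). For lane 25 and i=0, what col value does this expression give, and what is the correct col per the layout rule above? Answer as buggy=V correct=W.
buggy=12 correct=2

`(lane / 4)*2 + (i % 2)`[25,0]=>12
25: grp=6,tig=1
[0] (6+0,1*2+0) = (6,2)
col: 12 vs 2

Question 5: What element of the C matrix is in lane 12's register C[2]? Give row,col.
11,0

lane 12: gr=3 (12/4), th=0 (12%4)
i=2: r=3+8=11, c=0*2+0=0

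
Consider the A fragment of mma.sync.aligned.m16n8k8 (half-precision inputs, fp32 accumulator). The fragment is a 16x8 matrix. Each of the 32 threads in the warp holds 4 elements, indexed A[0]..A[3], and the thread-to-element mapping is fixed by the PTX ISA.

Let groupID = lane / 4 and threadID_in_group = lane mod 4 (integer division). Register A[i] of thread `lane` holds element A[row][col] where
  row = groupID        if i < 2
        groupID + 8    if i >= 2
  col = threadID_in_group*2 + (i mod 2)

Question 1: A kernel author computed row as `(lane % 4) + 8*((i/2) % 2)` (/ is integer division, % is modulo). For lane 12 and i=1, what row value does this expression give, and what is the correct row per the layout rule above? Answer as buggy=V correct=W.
buggy=0 correct=3

`(lane % 4) + 8*((i/2) % 2)`[12,1]->0
L=12->g=12>>2=3, t=12&3=0
[1]->row 3+0=3  col 0·2+1=1
row: 0 vs 3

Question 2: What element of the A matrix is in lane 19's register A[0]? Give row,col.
4,6

19: gr=4,th=3
[0] (4+0,3*2+0) = (4,6)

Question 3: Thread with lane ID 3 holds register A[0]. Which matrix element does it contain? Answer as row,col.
0,6

lane 3→3/4=0, 3 mod 4=3
i=0  r:0+0→0  c:2·3+0→6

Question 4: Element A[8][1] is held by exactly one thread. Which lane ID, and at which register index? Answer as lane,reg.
0,3

r=8->g=0,rb=1  c=1->t=0,b0=1
L=0*4+0=0  i=1*2+1=3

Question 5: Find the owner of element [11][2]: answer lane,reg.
r=11⇒gr=3,Rb=1  c=2⇒th=1,odd=0
L=3*4+1=13  i=1*2+0=2

13,2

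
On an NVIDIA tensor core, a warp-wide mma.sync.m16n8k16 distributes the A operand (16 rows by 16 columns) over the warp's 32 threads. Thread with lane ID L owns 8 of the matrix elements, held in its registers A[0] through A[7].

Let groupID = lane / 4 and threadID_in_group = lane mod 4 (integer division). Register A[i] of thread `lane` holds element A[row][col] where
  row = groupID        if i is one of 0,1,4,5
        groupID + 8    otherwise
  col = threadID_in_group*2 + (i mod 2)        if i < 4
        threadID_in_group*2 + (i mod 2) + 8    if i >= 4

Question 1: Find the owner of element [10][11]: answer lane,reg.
9,7

r: 10->gid=2,r8=1  c: 11->c8=1,tid=1,i&1=1
L=2*4+1=9  i=1*4+1*2+1=7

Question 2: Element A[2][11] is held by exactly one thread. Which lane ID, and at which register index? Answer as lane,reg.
9,5

r=2→G=2,rhi=0  c=11→chi=1,T=1,p=1
L=2*4+1=9  i=1*4+0*2+1=5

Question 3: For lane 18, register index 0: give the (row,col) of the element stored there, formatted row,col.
18: gid=4,tid=2
[0] (4+0,2*2+0+0) = (4,4)

4,4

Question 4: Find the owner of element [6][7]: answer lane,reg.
27,1

r: 6->gid=6,r8=0  c: 7->c8=0,tid=3,i&1=1
L=6*4+3=27  i=0*4+0*2+1=1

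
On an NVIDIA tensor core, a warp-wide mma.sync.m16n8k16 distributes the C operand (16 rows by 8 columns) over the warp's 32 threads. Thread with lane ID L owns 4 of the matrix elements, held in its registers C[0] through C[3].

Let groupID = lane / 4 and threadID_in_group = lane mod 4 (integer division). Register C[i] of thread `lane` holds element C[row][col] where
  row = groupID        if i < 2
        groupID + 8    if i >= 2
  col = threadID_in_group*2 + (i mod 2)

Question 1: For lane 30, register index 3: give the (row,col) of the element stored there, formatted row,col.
15,5

lane 30->30/4=7, 30 mod 4=2
i=3  r:7+8->15  c:2·2+1->5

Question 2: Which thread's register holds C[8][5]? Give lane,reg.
2,3

r=8->g=0,rb=1  c=5->t=2,b0=1
L=0*4+2=2  i=1*2+1=3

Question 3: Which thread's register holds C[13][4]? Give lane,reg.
r=13->g=5,rb=1  c=4->t=2,b0=0
L=5*4+2=22  i=1*2+0=2

22,2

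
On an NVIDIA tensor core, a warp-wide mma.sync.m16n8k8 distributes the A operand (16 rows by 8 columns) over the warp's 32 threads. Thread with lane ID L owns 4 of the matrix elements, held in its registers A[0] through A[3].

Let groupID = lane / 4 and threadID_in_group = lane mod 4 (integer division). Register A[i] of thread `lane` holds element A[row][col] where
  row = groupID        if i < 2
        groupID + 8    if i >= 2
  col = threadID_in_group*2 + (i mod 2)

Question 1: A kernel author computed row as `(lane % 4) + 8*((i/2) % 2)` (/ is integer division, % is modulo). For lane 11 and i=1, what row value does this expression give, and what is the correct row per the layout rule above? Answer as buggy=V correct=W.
`(lane % 4) + 8*((i/2) % 2)`[11,1]⇒3
11: gr=2,th=3
[1] (2+0,3*2+1) = (2,7)
row: 3 vs 2

buggy=3 correct=2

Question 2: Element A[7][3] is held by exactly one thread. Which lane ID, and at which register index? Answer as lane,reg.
29,1

r: 7->gid=7,r8=0  c: 3->tid=1,i&1=1
L=7*4+1=29  i=0*2+1=1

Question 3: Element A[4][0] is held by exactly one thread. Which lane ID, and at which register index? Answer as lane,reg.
r=4→G=4,rhi=0  c=0→T=0,p=0
L=4*4+0=16  i=0*2+0=0

16,0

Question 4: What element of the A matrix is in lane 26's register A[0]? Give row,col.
6,4

lane 26: gid=6 (26/4), tid=2 (26%4)
i=0: r=6+0=6, c=2*2+0=4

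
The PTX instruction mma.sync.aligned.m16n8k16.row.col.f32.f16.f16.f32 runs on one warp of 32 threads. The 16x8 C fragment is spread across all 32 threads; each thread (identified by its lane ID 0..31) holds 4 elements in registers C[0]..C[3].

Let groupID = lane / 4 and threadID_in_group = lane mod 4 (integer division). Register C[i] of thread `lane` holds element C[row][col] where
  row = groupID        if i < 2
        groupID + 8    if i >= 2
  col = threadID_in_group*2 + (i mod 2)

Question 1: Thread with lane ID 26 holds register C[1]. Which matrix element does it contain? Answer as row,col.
6,5

lane 26⇒26/4=6, 26 mod 4=2
i=1  r:6+0⇒6  c:2·2+1⇒5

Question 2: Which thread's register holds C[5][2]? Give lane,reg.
r:5=>grp=5,rB=0  c:2=>tig=1,lo=0
L=5*4+1=21  i=0*2+0=0

21,0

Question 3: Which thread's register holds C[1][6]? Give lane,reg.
r=1⇒gr=1,Rb=0  c=6⇒th=3,odd=0
L=1*4+3=7  i=0*2+0=0

7,0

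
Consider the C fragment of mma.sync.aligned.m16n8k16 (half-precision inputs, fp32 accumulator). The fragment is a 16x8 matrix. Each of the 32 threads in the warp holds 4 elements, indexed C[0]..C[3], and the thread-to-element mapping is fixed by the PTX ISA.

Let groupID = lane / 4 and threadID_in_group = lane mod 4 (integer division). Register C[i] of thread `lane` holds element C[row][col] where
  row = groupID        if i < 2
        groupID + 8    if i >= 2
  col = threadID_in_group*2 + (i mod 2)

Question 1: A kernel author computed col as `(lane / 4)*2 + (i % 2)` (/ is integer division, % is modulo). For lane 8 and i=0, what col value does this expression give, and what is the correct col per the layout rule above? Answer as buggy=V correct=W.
`(lane / 4)*2 + (i % 2)`[8,0]⇒4
L=8⇒gr=8>>2=2, th=8&3=0
[0]⇒row 2+0=2  col 0·2+0=0
col: 4 vs 0

buggy=4 correct=0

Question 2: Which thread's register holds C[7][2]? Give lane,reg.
r=7⇒gr=7,Rb=0  c=2⇒th=1,odd=0
L=7*4+1=29  i=0*2+0=0

29,0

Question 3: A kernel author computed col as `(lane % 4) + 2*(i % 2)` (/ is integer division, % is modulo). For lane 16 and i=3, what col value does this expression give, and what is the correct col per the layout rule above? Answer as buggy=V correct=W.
buggy=2 correct=1

`(lane % 4) + 2*(i % 2)`[16,3]->2
16: gid=4,tid=0
[3] (4+8,0*2+1) = (12,1)
col: 2 vs 1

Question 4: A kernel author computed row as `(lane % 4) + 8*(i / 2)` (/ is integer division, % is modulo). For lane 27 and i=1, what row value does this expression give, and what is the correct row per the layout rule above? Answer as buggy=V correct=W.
`(lane % 4) + 8*(i / 2)`[27,1]->3
27: g=6,t=3
[1] (6+0,3*2+1) = (6,7)
row: 3 vs 6

buggy=3 correct=6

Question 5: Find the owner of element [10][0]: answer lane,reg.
r=10⇒gr=2,Rb=1  c=0⇒th=0,odd=0
L=2*4+0=8  i=1*2+0=2

8,2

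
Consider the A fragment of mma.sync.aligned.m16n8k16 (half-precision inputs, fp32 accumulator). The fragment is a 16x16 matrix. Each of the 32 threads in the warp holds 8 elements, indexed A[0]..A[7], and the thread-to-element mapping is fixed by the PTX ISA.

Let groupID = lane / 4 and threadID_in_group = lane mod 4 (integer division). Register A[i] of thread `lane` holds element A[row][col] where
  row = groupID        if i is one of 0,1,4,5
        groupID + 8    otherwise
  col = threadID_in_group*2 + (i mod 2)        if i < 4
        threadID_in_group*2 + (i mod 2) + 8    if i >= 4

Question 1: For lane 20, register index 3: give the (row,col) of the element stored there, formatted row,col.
13,1

L=20->g=20>>2=5, t=20&3=0
[3]->row 5+8=13  col 0·2+1+0=1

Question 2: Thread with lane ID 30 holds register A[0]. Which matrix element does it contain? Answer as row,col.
lane 30⇒30/4=7, 30 mod 4=2
i=0  r:7+0⇒7  c:2·2+0+0⇒4

7,4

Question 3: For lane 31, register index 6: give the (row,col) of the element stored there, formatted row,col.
lane 31->31/4=7, 31 mod 4=3
i=6  r:7+8->15  c:2·3+0+8->14

15,14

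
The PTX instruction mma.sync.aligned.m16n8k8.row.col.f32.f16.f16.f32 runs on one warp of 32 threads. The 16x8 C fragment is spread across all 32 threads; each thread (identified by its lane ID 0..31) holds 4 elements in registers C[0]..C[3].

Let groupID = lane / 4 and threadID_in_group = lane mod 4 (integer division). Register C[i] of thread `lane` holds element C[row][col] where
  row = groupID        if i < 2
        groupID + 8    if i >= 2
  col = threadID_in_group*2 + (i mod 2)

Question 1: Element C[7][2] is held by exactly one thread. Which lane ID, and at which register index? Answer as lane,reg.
r: 7->gid=7,r8=0  c: 2->tid=1,i&1=0
L=7*4+1=29  i=0*2+0=0

29,0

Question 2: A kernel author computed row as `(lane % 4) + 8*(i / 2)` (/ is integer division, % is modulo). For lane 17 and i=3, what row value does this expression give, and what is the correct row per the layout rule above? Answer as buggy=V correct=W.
buggy=9 correct=12

`(lane % 4) + 8*(i / 2)`[17,3]->9
lane 17->17/4=4, 17 mod 4=1
i=3  r:4+8->12  c:2·1+1->3
row: 9 vs 12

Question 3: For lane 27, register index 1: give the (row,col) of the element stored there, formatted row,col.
L=27->gid=27>>2=6, tid=27&3=3
[1]->row 6+0=6  col 3·2+1=7

6,7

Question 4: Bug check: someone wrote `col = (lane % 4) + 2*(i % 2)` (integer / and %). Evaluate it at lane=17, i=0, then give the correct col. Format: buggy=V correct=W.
`(lane % 4) + 2*(i % 2)`[17,0]=>1
L=17=>grp=17>>2=4, tig=17&3=1
[0]=>row 4+0=4  col 1·2+0=2
col: 1 vs 2

buggy=1 correct=2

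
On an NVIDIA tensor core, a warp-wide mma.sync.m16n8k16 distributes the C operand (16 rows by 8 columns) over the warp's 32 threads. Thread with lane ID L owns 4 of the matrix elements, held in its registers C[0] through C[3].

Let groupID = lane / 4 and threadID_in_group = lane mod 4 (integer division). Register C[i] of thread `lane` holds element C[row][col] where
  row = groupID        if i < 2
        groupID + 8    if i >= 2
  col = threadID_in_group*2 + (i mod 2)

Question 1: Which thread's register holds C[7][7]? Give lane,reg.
r=7→G=7,rhi=0  c=7→T=3,p=1
L=7*4+3=31  i=0*2+1=1

31,1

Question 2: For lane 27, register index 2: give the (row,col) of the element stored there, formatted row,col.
lane 27=>27/4=6, 27 mod 4=3
i=2  r:6+8=>14  c:2·3+0=>6

14,6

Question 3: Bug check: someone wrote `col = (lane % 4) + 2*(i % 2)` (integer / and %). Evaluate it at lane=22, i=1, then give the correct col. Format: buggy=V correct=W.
buggy=4 correct=5

`(lane % 4) + 2*(i % 2)`[22,1]⇒4
L=22⇒gr=22>>2=5, th=22&3=2
[1]⇒row 5+0=5  col 2·2+1=5
col: 4 vs 5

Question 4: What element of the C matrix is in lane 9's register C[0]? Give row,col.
lane 9: g=2 (9/4), t=1 (9%4)
i=0: r=2+0=2, c=1*2+0=2

2,2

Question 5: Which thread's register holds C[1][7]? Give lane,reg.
r:1=>grp=1,rB=0  c:7=>tig=3,lo=1
L=1*4+3=7  i=0*2+1=1

7,1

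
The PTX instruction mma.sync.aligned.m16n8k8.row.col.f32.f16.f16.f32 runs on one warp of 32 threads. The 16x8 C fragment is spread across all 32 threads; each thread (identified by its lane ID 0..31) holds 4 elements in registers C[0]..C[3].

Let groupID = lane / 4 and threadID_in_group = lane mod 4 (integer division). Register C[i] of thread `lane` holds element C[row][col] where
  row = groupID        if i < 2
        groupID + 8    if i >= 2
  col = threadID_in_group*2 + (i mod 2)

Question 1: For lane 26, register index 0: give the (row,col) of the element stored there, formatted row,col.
6,4

L=26->g=26>>2=6, t=26&3=2
[0]->row 6+0=6  col 2·2+0=4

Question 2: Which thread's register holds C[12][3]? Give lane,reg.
r=12⇒gr=4,Rb=1  c=3⇒th=1,odd=1
L=4*4+1=17  i=1*2+1=3

17,3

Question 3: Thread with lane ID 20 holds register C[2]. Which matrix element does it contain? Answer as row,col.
lane 20⇒20/4=5, 20 mod 4=0
i=2  r:5+8⇒13  c:2·0+0⇒0

13,0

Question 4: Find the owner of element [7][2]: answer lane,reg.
r:7=>grp=7,rB=0  c:2=>tig=1,lo=0
L=7*4+1=29  i=0*2+0=0

29,0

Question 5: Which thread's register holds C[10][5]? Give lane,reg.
r=10→G=2,rhi=1  c=5→T=2,p=1
L=2*4+2=10  i=1*2+1=3

10,3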